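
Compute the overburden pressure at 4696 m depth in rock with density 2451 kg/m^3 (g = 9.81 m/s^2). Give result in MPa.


P = rho * g * z / 1e6
= 2451 * 9.81 * 4696 / 1e6
= 112912079.76 / 1e6
= 112.9121 MPa

112.9121


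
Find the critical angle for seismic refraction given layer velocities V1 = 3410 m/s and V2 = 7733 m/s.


V1/V2 = 3410/7733 = 0.440967
theta_c = arcsin(0.440967) = 26.1656 degrees

26.1656


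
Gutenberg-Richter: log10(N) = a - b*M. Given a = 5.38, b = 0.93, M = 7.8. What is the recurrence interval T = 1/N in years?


log10(N) = 5.38 - 0.93*7.8 = -1.874
N = 10^-1.874 = 0.013366
T = 1/N = 1/0.013366 = 74.817 years

74.817


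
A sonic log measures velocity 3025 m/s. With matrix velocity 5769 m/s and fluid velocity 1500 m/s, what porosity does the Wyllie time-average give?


1/V - 1/Vm = 1/3025 - 1/5769 = 0.00015724
1/Vf - 1/Vm = 1/1500 - 1/5769 = 0.00049333
phi = 0.00015724 / 0.00049333 = 0.3187

0.3187


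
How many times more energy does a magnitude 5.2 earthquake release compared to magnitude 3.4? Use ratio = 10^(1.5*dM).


M2 - M1 = 5.2 - 3.4 = 1.8
1.5 * 1.8 = 2.7
ratio = 10^2.7 = 501.19

501.19


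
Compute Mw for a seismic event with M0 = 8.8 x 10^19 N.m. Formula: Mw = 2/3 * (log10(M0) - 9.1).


log10(M0) = log10(8.8 x 10^19) = 19.9445
Mw = 2/3 * (19.9445 - 9.1)
= 2/3 * 10.8445
= 7.23

7.23


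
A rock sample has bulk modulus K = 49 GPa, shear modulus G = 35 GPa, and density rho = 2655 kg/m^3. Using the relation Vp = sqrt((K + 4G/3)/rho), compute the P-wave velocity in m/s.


First compute the effective modulus:
K + 4G/3 = 49e9 + 4*35e9/3 = 95666666666.67 Pa
Then divide by density:
95666666666.67 / 2655 = 36032642.8123 Pa/(kg/m^3)
Take the square root:
Vp = sqrt(36032642.8123) = 6002.72 m/s

6002.72


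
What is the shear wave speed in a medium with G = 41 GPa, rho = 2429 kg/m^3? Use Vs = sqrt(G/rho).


Convert G to Pa: G = 41e9 Pa
Compute G/rho = 41e9 / 2429 = 16879374.2281
Vs = sqrt(16879374.2281) = 4108.45 m/s

4108.45


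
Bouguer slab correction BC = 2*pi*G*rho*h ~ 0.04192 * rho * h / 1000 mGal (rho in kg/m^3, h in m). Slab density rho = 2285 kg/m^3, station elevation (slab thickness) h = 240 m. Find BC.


BC = 0.04192 * rho * h / 1000
= 0.04192 * 2285 * 240 / 1000
= 22.9889 mGal

22.9889


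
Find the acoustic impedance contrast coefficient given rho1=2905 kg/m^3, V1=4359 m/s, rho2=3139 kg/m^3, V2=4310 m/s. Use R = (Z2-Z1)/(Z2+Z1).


Z1 = 2905 * 4359 = 12662895
Z2 = 3139 * 4310 = 13529090
R = (13529090 - 12662895) / (13529090 + 12662895) = 866195 / 26191985 = 0.0331

0.0331


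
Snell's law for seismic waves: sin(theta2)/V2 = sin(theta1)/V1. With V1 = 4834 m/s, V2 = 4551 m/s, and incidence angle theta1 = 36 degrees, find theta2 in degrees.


sin(theta1) = sin(36 deg) = 0.587785
sin(theta2) = V2/V1 * sin(theta1) = 4551/4834 * 0.587785 = 0.553374
theta2 = arcsin(0.553374) = 33.5988 degrees

33.5988


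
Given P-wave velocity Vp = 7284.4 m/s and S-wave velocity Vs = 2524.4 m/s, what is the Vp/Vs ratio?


Vp/Vs = 7284.4 / 2524.4
= 2.8856

2.8856


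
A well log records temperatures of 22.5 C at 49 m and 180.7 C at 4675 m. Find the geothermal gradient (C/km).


dT = 180.7 - 22.5 = 158.2 C
dz = 4675 - 49 = 4626 m
gradient = dT/dz * 1000 = 158.2/4626 * 1000 = 34.198 C/km

34.198


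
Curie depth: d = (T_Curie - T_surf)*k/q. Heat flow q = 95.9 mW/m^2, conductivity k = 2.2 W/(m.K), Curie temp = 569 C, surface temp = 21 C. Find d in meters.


T_Curie - T_surf = 569 - 21 = 548 C
Convert q to W/m^2: 95.9 mW/m^2 = 0.0959 W/m^2
d = 548 * 2.2 / 0.0959 = 12571.43 m

12571.43


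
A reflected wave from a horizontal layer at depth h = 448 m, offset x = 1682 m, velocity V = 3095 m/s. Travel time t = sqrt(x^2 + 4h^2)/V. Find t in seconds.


x^2 + 4h^2 = 1682^2 + 4*448^2 = 2829124 + 802816 = 3631940
sqrt(3631940) = 1905.7649
t = 1905.7649 / 3095 = 0.6158 s

0.6158


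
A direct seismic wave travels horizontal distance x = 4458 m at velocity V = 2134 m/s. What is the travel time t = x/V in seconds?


t = x / V
= 4458 / 2134
= 2.089 s

2.089


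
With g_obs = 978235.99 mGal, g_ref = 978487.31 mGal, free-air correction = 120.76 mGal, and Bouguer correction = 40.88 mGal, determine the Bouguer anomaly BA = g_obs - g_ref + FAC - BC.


BA = g_obs - g_ref + FAC - BC
= 978235.99 - 978487.31 + 120.76 - 40.88
= -171.44 mGal

-171.44


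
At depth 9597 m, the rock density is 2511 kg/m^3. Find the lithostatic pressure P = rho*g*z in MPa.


P = rho * g * z / 1e6
= 2511 * 9.81 * 9597 / 1e6
= 236402037.27 / 1e6
= 236.402 MPa

236.402


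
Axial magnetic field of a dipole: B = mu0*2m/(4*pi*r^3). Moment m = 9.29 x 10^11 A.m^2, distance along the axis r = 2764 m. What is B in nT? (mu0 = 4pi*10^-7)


m = 9.29 x 10^11 = 929000000000 A.m^2
2m = 1858000000000 A.m^2
r^3 = 2764^3 = 21116119744
B = (4pi*10^-7) * 1858000000000 / (4*pi * 21116119744) * 1e9
= 2334831.660148 / 265352986640.29 * 1e9
= 8798.9651 nT

8798.9651


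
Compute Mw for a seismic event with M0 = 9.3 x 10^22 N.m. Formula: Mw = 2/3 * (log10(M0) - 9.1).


log10(M0) = log10(9.3 x 10^22) = 22.9685
Mw = 2/3 * (22.9685 - 9.1)
= 2/3 * 13.8685
= 9.25

9.25


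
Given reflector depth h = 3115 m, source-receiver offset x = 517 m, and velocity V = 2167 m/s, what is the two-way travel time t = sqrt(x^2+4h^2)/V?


x^2 + 4h^2 = 517^2 + 4*3115^2 = 267289 + 38812900 = 39080189
sqrt(39080189) = 6251.415
t = 6251.415 / 2167 = 2.8848 s

2.8848


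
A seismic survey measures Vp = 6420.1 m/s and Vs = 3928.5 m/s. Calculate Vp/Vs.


Vp/Vs = 6420.1 / 3928.5
= 1.6342

1.6342


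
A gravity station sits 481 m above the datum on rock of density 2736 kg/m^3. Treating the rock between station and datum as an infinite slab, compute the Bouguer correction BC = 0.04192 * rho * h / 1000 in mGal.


BC = 0.04192 * rho * h / 1000
= 0.04192 * 2736 * 481 / 1000
= 55.1674 mGal

55.1674


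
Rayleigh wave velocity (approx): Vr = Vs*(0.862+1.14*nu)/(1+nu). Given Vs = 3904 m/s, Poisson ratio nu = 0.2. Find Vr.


Numerator factor = 0.862 + 1.14*0.2 = 1.09
Denominator = 1 + 0.2 = 1.2
Vr = 3904 * 1.09 / 1.2 = 3546.13 m/s

3546.13


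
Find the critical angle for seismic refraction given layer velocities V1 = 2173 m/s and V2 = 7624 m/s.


V1/V2 = 2173/7624 = 0.285021
theta_c = arcsin(0.285021) = 16.5601 degrees

16.5601


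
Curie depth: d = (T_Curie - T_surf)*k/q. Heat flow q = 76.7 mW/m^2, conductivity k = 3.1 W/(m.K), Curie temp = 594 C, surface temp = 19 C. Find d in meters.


T_Curie - T_surf = 594 - 19 = 575 C
Convert q to W/m^2: 76.7 mW/m^2 = 0.0767 W/m^2
d = 575 * 3.1 / 0.0767 = 23239.9 m

23239.9


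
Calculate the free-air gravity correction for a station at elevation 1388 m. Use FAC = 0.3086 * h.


FAC = 0.3086 * h
= 0.3086 * 1388
= 428.3368 mGal

428.3368


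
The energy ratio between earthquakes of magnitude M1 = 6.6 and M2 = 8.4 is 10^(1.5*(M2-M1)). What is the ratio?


M2 - M1 = 8.4 - 6.6 = 1.8
1.5 * 1.8 = 2.7
ratio = 10^2.7 = 501.19

501.19


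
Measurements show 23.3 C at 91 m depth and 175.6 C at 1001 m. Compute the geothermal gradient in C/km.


dT = 175.6 - 23.3 = 152.3 C
dz = 1001 - 91 = 910 m
gradient = dT/dz * 1000 = 152.3/910 * 1000 = 167.3626 C/km

167.3626


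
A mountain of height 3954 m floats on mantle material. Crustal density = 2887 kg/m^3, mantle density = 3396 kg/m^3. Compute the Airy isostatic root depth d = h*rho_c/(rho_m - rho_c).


rho_m - rho_c = 3396 - 2887 = 509
d = 3954 * 2887 / 509
= 11415198 / 509
= 22426.72 m

22426.72


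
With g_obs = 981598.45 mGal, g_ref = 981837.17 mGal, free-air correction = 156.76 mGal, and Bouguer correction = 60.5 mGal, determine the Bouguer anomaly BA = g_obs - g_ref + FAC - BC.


BA = g_obs - g_ref + FAC - BC
= 981598.45 - 981837.17 + 156.76 - 60.5
= -142.46 mGal

-142.46


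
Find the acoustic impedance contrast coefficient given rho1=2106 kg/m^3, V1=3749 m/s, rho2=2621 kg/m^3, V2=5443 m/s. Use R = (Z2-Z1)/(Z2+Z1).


Z1 = 2106 * 3749 = 7895394
Z2 = 2621 * 5443 = 14266103
R = (14266103 - 7895394) / (14266103 + 7895394) = 6370709 / 22161497 = 0.2875

0.2875


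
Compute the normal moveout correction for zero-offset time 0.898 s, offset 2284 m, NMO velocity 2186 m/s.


x/Vnmo = 2284/2186 = 1.044831
(x/Vnmo)^2 = 1.091671
t0^2 = 0.806404
sqrt(0.806404 + 1.091671) = 1.377707
dt = 1.377707 - 0.898 = 0.479707

0.479707


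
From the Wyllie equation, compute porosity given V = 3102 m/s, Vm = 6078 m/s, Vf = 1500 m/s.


1/V - 1/Vm = 1/3102 - 1/6078 = 0.00015784
1/Vf - 1/Vm = 1/1500 - 1/6078 = 0.00050214
phi = 0.00015784 / 0.00050214 = 0.3143

0.3143


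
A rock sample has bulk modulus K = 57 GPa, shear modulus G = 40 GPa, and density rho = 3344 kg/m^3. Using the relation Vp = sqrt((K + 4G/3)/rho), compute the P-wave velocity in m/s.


First compute the effective modulus:
K + 4G/3 = 57e9 + 4*40e9/3 = 110333333333.33 Pa
Then divide by density:
110333333333.33 / 3344 = 32994417.8628 Pa/(kg/m^3)
Take the square root:
Vp = sqrt(32994417.8628) = 5744.08 m/s

5744.08


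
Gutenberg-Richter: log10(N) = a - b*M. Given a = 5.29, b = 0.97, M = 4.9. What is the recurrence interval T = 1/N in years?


log10(N) = 5.29 - 0.97*4.9 = 0.537
N = 10^0.537 = 3.443499
T = 1/N = 1/3.443499 = 0.2904 years

0.2904


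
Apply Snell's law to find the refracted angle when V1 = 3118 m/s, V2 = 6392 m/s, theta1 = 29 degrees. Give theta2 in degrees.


sin(theta1) = sin(29 deg) = 0.48481
sin(theta2) = V2/V1 * sin(theta1) = 6392/3118 * 0.48481 = 0.993875
theta2 = arcsin(0.993875) = 83.6554 degrees

83.6554


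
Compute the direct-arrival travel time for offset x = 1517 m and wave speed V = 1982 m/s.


t = x / V
= 1517 / 1982
= 0.7654 s

0.7654


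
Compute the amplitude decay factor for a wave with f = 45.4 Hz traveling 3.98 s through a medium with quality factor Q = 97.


pi*f*t/Q = pi*45.4*3.98/97 = 5.852172
A/A0 = exp(-5.852172) = 0.002874

0.002874


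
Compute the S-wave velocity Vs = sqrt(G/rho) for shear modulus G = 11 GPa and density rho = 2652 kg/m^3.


Convert G to Pa: G = 11e9 Pa
Compute G/rho = 11e9 / 2652 = 4147812.9713
Vs = sqrt(4147812.9713) = 2036.62 m/s

2036.62


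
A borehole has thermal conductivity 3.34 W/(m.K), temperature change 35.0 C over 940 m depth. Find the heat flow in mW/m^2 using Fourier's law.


q = k * dT / dz * 1000
= 3.34 * 35.0 / 940 * 1000
= 0.124362 * 1000
= 124.3617 mW/m^2

124.3617


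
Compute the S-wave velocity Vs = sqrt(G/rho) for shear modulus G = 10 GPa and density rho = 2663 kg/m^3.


Convert G to Pa: G = 10e9 Pa
Compute G/rho = 10e9 / 2663 = 3755163.3496
Vs = sqrt(3755163.3496) = 1937.82 m/s

1937.82


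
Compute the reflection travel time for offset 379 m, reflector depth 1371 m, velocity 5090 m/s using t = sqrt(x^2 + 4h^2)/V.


x^2 + 4h^2 = 379^2 + 4*1371^2 = 143641 + 7518564 = 7662205
sqrt(7662205) = 2768.0688
t = 2768.0688 / 5090 = 0.5438 s

0.5438


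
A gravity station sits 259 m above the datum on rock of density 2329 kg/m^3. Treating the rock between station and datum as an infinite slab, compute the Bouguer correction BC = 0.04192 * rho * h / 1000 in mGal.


BC = 0.04192 * rho * h / 1000
= 0.04192 * 2329 * 259 / 1000
= 25.2866 mGal

25.2866


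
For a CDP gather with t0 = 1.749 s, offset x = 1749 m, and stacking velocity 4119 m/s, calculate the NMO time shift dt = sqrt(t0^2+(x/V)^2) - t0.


x/Vnmo = 1749/4119 = 0.424618
(x/Vnmo)^2 = 0.1803
t0^2 = 3.059001
sqrt(3.059001 + 0.1803) = 1.799806
dt = 1.799806 - 1.749 = 0.050806

0.050806


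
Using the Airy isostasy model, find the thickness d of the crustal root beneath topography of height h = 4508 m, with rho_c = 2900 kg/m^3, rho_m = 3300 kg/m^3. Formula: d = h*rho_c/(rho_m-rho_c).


rho_m - rho_c = 3300 - 2900 = 400
d = 4508 * 2900 / 400
= 13073200 / 400
= 32683.0 m

32683.0


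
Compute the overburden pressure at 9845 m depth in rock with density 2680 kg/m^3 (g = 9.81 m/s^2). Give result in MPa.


P = rho * g * z / 1e6
= 2680 * 9.81 * 9845 / 1e6
= 258832926.0 / 1e6
= 258.8329 MPa

258.8329


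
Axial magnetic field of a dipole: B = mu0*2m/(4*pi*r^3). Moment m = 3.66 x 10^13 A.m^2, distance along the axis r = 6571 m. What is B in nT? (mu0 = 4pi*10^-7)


m = 3.66 x 10^13 = 36600000000000 A.m^2
2m = 73200000000000 A.m^2
r^3 = 6571^3 = 283722907411
B = (4pi*10^-7) * 73200000000000 / (4*pi * 283722907411) * 1e9
= 91985832.897109 / 3565367206310.14 * 1e9
= 25799.8202 nT

25799.8202


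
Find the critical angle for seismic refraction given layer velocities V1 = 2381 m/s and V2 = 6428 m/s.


V1/V2 = 2381/6428 = 0.370411
theta_c = arcsin(0.370411) = 21.7409 degrees

21.7409


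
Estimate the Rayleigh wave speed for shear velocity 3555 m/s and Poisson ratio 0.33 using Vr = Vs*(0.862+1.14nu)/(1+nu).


Numerator factor = 0.862 + 1.14*0.33 = 1.2382
Denominator = 1 + 0.33 = 1.33
Vr = 3555 * 1.2382 / 1.33 = 3309.62 m/s

3309.62


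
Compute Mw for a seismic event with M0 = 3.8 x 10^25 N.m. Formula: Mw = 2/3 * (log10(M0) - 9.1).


log10(M0) = log10(3.8 x 10^25) = 25.5798
Mw = 2/3 * (25.5798 - 9.1)
= 2/3 * 16.4798
= 10.99

10.99


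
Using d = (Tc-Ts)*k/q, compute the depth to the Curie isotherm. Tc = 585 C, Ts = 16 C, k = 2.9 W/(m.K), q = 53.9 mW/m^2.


T_Curie - T_surf = 585 - 16 = 569 C
Convert q to W/m^2: 53.9 mW/m^2 = 0.0539 W/m^2
d = 569 * 2.9 / 0.0539 = 30614.1 m

30614.1


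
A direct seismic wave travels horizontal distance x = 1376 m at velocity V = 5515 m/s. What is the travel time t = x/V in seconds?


t = x / V
= 1376 / 5515
= 0.2495 s

0.2495


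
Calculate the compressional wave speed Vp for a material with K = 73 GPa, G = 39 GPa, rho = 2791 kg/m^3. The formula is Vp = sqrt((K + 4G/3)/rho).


First compute the effective modulus:
K + 4G/3 = 73e9 + 4*39e9/3 = 125000000000.0 Pa
Then divide by density:
125000000000.0 / 2791 = 44786814.7617 Pa/(kg/m^3)
Take the square root:
Vp = sqrt(44786814.7617) = 6692.3 m/s

6692.3


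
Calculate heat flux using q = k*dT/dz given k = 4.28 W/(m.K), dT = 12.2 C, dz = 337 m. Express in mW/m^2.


q = k * dT / dz * 1000
= 4.28 * 12.2 / 337 * 1000
= 0.154944 * 1000
= 154.9436 mW/m^2

154.9436


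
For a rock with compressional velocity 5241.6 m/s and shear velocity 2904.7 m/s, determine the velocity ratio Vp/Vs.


Vp/Vs = 5241.6 / 2904.7
= 1.8045

1.8045


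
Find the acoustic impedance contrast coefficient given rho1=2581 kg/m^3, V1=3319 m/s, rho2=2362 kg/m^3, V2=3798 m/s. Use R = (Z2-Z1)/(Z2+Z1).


Z1 = 2581 * 3319 = 8566339
Z2 = 2362 * 3798 = 8970876
R = (8970876 - 8566339) / (8970876 + 8566339) = 404537 / 17537215 = 0.0231

0.0231


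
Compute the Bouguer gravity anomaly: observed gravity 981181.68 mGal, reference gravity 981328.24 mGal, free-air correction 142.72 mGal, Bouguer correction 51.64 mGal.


BA = g_obs - g_ref + FAC - BC
= 981181.68 - 981328.24 + 142.72 - 51.64
= -55.48 mGal

-55.48


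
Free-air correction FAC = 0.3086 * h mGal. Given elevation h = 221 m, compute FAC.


FAC = 0.3086 * h
= 0.3086 * 221
= 68.2006 mGal

68.2006


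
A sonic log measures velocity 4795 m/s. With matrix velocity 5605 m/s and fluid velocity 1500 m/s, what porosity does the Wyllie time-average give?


1/V - 1/Vm = 1/4795 - 1/5605 = 3.014e-05
1/Vf - 1/Vm = 1/1500 - 1/5605 = 0.00048825
phi = 3.014e-05 / 0.00048825 = 0.0617

0.0617


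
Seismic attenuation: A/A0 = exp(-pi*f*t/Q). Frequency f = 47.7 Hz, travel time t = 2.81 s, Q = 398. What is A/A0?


pi*f*t/Q = pi*47.7*2.81/398 = 1.058014
A/A0 = exp(-1.058014) = 0.347144

0.347144


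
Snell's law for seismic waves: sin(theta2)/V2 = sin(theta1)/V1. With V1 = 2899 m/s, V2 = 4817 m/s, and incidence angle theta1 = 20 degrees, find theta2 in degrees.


sin(theta1) = sin(20 deg) = 0.34202
sin(theta2) = V2/V1 * sin(theta1) = 4817/2899 * 0.34202 = 0.568303
theta2 = arcsin(0.568303) = 34.632 degrees

34.632


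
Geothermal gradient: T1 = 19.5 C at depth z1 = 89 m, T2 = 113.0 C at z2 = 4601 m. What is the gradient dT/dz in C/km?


dT = 113.0 - 19.5 = 93.5 C
dz = 4601 - 89 = 4512 m
gradient = dT/dz * 1000 = 93.5/4512 * 1000 = 20.7225 C/km

20.7225


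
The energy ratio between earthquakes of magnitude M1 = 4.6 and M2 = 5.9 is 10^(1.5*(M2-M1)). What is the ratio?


M2 - M1 = 5.9 - 4.6 = 1.3
1.5 * 1.3 = 1.95
ratio = 10^1.95 = 89.13

89.13


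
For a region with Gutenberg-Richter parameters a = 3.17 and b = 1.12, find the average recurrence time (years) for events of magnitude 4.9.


log10(N) = 3.17 - 1.12*4.9 = -2.318
N = 10^-2.318 = 0.004808
T = 1/N = 1/0.004808 = 207.9697 years

207.9697


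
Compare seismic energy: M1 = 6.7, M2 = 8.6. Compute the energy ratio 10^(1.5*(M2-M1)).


M2 - M1 = 8.6 - 6.7 = 1.9
1.5 * 1.9 = 2.85
ratio = 10^2.85 = 707.95

707.95


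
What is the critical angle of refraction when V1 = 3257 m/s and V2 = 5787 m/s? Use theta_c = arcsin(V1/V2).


V1/V2 = 3257/5787 = 0.562813
theta_c = arcsin(0.562813) = 34.2506 degrees

34.2506


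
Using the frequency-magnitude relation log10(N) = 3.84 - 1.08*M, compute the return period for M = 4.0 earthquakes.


log10(N) = 3.84 - 1.08*4.0 = -0.48
N = 10^-0.48 = 0.331131
T = 1/N = 1/0.331131 = 3.02 years

3.02


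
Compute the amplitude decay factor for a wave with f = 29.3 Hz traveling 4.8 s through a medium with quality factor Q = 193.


pi*f*t/Q = pi*29.3*4.8/193 = 2.289293
A/A0 = exp(-2.289293) = 0.101338

0.101338


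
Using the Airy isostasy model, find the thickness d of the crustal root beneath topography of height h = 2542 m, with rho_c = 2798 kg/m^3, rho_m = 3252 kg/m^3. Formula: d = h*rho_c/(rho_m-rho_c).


rho_m - rho_c = 3252 - 2798 = 454
d = 2542 * 2798 / 454
= 7112516 / 454
= 15666.33 m

15666.33


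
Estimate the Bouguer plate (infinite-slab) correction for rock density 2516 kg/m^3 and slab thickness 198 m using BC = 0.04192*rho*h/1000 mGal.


BC = 0.04192 * rho * h / 1000
= 0.04192 * 2516 * 198 / 1000
= 20.8832 mGal

20.8832


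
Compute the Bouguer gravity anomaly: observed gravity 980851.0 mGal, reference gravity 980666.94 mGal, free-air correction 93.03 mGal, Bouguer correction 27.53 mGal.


BA = g_obs - g_ref + FAC - BC
= 980851.0 - 980666.94 + 93.03 - 27.53
= 249.56 mGal

249.56


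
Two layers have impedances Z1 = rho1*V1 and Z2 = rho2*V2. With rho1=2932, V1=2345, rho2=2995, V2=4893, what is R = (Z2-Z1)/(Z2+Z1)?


Z1 = 2932 * 2345 = 6875540
Z2 = 2995 * 4893 = 14654535
R = (14654535 - 6875540) / (14654535 + 6875540) = 7778995 / 21530075 = 0.3613

0.3613


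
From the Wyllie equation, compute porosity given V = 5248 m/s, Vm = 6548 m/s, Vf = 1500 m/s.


1/V - 1/Vm = 1/5248 - 1/6548 = 3.783e-05
1/Vf - 1/Vm = 1/1500 - 1/6548 = 0.00051395
phi = 3.783e-05 / 0.00051395 = 0.0736

0.0736


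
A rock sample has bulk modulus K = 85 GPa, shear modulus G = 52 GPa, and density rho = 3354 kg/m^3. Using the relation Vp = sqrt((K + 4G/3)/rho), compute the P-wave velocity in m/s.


First compute the effective modulus:
K + 4G/3 = 85e9 + 4*52e9/3 = 154333333333.33 Pa
Then divide by density:
154333333333.33 / 3354 = 46014708.8054 Pa/(kg/m^3)
Take the square root:
Vp = sqrt(46014708.8054) = 6783.41 m/s

6783.41


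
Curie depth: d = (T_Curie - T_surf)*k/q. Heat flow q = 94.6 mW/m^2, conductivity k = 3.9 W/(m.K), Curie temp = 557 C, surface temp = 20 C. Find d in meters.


T_Curie - T_surf = 557 - 20 = 537 C
Convert q to W/m^2: 94.6 mW/m^2 = 0.0946 W/m^2
d = 537 * 3.9 / 0.0946 = 22138.48 m

22138.48


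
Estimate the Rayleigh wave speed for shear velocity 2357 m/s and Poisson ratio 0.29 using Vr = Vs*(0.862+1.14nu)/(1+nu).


Numerator factor = 0.862 + 1.14*0.29 = 1.1926
Denominator = 1 + 0.29 = 1.29
Vr = 2357 * 1.1926 / 1.29 = 2179.04 m/s

2179.04


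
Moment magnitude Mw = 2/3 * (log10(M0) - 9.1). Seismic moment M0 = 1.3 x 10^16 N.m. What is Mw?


log10(M0) = log10(1.3 x 10^16) = 16.1139
Mw = 2/3 * (16.1139 - 9.1)
= 2/3 * 7.0139
= 4.68

4.68


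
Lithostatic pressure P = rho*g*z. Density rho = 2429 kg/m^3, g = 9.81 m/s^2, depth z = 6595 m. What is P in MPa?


P = rho * g * z / 1e6
= 2429 * 9.81 * 6595 / 1e6
= 157148891.55 / 1e6
= 157.1489 MPa

157.1489


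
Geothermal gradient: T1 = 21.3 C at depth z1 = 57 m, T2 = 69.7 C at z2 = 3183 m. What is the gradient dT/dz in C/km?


dT = 69.7 - 21.3 = 48.4 C
dz = 3183 - 57 = 3126 m
gradient = dT/dz * 1000 = 48.4/3126 * 1000 = 15.483 C/km

15.483


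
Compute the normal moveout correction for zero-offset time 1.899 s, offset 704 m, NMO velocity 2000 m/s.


x/Vnmo = 704/2000 = 0.352
(x/Vnmo)^2 = 0.123904
t0^2 = 3.606201
sqrt(3.606201 + 0.123904) = 1.931348
dt = 1.931348 - 1.899 = 0.032348

0.032348


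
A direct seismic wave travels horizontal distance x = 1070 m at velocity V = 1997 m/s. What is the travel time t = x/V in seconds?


t = x / V
= 1070 / 1997
= 0.5358 s

0.5358


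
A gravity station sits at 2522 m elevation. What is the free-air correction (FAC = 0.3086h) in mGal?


FAC = 0.3086 * h
= 0.3086 * 2522
= 778.2892 mGal

778.2892


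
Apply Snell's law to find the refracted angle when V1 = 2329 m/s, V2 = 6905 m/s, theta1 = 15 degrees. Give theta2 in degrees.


sin(theta1) = sin(15 deg) = 0.258819
sin(theta2) = V2/V1 * sin(theta1) = 6905/2329 * 0.258819 = 0.767345
theta2 = arcsin(0.767345) = 50.116 degrees

50.116


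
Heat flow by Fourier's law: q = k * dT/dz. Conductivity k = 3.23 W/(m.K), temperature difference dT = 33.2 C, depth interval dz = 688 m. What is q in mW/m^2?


q = k * dT / dz * 1000
= 3.23 * 33.2 / 688 * 1000
= 0.155866 * 1000
= 155.8663 mW/m^2

155.8663


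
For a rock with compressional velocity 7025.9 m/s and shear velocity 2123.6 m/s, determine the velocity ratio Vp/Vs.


Vp/Vs = 7025.9 / 2123.6
= 3.3085

3.3085


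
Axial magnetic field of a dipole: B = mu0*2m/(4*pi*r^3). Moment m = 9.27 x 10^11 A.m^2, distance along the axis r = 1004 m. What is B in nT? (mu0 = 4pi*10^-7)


m = 9.27 x 10^11 = 927000000000 A.m^2
2m = 1854000000000 A.m^2
r^3 = 1004^3 = 1012048064
B = (4pi*10^-7) * 1854000000000 / (4*pi * 1012048064) * 1e9
= 2329805.111902 / 12717771051.77 * 1e9
= 183192.8805 nT

183192.8805


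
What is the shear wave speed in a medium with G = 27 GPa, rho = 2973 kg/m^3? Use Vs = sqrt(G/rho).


Convert G to Pa: G = 27e9 Pa
Compute G/rho = 27e9 / 2973 = 9081735.6206
Vs = sqrt(9081735.6206) = 3013.59 m/s

3013.59


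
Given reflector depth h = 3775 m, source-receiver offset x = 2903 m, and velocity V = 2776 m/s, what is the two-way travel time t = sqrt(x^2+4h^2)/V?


x^2 + 4h^2 = 2903^2 + 4*3775^2 = 8427409 + 57002500 = 65429909
sqrt(65429909) = 8088.8756
t = 8088.8756 / 2776 = 2.9139 s

2.9139


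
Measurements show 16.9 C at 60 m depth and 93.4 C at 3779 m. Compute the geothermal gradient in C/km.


dT = 93.4 - 16.9 = 76.5 C
dz = 3779 - 60 = 3719 m
gradient = dT/dz * 1000 = 76.5/3719 * 1000 = 20.57 C/km

20.57


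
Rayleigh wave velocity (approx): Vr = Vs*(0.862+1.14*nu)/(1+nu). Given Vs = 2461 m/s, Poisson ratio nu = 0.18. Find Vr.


Numerator factor = 0.862 + 1.14*0.18 = 1.0672
Denominator = 1 + 0.18 = 1.18
Vr = 2461 * 1.0672 / 1.18 = 2225.75 m/s

2225.75


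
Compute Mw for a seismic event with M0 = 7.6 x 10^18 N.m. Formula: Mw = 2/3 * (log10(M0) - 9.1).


log10(M0) = log10(7.6 x 10^18) = 18.8808
Mw = 2/3 * (18.8808 - 9.1)
= 2/3 * 9.7808
= 6.52

6.52


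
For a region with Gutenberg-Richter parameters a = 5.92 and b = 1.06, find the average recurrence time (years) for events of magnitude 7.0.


log10(N) = 5.92 - 1.06*7.0 = -1.5
N = 10^-1.5 = 0.031623
T = 1/N = 1/0.031623 = 31.6228 years

31.6228


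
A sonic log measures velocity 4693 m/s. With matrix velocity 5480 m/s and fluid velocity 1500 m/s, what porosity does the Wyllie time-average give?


1/V - 1/Vm = 1/4693 - 1/5480 = 3.06e-05
1/Vf - 1/Vm = 1/1500 - 1/5480 = 0.00048418
phi = 3.06e-05 / 0.00048418 = 0.0632

0.0632


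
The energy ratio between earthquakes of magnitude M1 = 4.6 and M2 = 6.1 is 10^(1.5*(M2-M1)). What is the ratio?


M2 - M1 = 6.1 - 4.6 = 1.5
1.5 * 1.5 = 2.25
ratio = 10^2.25 = 177.83

177.83


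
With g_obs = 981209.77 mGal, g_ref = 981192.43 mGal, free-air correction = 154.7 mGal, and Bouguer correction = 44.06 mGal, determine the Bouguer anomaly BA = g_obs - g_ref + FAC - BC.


BA = g_obs - g_ref + FAC - BC
= 981209.77 - 981192.43 + 154.7 - 44.06
= 127.98 mGal

127.98


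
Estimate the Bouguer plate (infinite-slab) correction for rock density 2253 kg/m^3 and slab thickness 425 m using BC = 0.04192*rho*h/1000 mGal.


BC = 0.04192 * rho * h / 1000
= 0.04192 * 2253 * 425 / 1000
= 40.1394 mGal

40.1394


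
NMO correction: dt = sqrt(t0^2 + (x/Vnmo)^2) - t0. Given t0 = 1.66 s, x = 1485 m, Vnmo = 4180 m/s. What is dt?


x/Vnmo = 1485/4180 = 0.355263
(x/Vnmo)^2 = 0.126212
t0^2 = 2.7556
sqrt(2.7556 + 0.126212) = 1.69759
dt = 1.69759 - 1.66 = 0.03759

0.03759


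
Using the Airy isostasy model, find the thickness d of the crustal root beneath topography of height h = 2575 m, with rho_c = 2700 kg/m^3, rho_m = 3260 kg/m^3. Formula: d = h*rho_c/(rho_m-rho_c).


rho_m - rho_c = 3260 - 2700 = 560
d = 2575 * 2700 / 560
= 6952500 / 560
= 12415.18 m

12415.18


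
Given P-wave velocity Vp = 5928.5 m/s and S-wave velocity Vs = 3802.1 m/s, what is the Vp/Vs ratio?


Vp/Vs = 5928.5 / 3802.1
= 1.5593

1.5593


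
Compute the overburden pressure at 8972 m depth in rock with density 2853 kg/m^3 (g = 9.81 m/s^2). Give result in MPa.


P = rho * g * z / 1e6
= 2853 * 9.81 * 8972 / 1e6
= 251107707.96 / 1e6
= 251.1077 MPa

251.1077


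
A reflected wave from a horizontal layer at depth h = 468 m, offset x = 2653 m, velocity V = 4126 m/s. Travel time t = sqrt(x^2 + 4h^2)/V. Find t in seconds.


x^2 + 4h^2 = 2653^2 + 4*468^2 = 7038409 + 876096 = 7914505
sqrt(7914505) = 2813.273
t = 2813.273 / 4126 = 0.6818 s

0.6818


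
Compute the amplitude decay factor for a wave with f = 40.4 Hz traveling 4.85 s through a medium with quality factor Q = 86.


pi*f*t/Q = pi*40.4*4.85/86 = 7.157717
A/A0 = exp(-7.157717) = 0.000779

7.790000e-04


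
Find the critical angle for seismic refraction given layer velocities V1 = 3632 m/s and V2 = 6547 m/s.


V1/V2 = 3632/6547 = 0.554758
theta_c = arcsin(0.554758) = 33.694 degrees

33.694


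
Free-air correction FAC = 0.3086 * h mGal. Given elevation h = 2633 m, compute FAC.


FAC = 0.3086 * h
= 0.3086 * 2633
= 812.5438 mGal

812.5438


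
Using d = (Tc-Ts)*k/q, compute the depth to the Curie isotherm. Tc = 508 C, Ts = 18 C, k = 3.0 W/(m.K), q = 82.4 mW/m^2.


T_Curie - T_surf = 508 - 18 = 490 C
Convert q to W/m^2: 82.4 mW/m^2 = 0.0824 W/m^2
d = 490 * 3.0 / 0.0824 = 17839.81 m

17839.81


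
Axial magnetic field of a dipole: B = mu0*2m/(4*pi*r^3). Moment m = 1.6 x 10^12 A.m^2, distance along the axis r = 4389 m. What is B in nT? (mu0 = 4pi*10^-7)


m = 1.6 x 10^12 = 1600000000000 A.m^2
2m = 3200000000000 A.m^2
r^3 = 4389^3 = 84546715869
B = (4pi*10^-7) * 3200000000000 / (4*pi * 84546715869) * 1e9
= 4021238.596595 / 1062445365836.78 * 1e9
= 3784.8898 nT

3784.8898


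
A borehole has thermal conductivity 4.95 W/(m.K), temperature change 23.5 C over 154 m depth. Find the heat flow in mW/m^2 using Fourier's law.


q = k * dT / dz * 1000
= 4.95 * 23.5 / 154 * 1000
= 0.755357 * 1000
= 755.3571 mW/m^2

755.3571


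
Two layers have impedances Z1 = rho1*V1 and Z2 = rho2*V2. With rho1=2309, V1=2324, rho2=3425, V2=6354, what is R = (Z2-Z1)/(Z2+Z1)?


Z1 = 2309 * 2324 = 5366116
Z2 = 3425 * 6354 = 21762450
R = (21762450 - 5366116) / (21762450 + 5366116) = 16396334 / 27128566 = 0.6044

0.6044


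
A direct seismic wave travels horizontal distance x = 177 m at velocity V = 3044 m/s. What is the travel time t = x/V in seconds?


t = x / V
= 177 / 3044
= 0.0581 s

0.0581


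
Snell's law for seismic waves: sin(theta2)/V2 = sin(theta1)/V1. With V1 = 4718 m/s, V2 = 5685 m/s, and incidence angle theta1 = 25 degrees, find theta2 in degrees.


sin(theta1) = sin(25 deg) = 0.422618
sin(theta2) = V2/V1 * sin(theta1) = 5685/4718 * 0.422618 = 0.509238
theta2 = arcsin(0.509238) = 30.6131 degrees

30.6131


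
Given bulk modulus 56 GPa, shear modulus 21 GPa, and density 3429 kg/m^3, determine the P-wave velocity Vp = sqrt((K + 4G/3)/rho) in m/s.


First compute the effective modulus:
K + 4G/3 = 56e9 + 4*21e9/3 = 84000000000.0 Pa
Then divide by density:
84000000000.0 / 3429 = 24496937.8828 Pa/(kg/m^3)
Take the square root:
Vp = sqrt(24496937.8828) = 4949.44 m/s

4949.44


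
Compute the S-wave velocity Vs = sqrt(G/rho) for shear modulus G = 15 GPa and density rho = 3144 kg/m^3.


Convert G to Pa: G = 15e9 Pa
Compute G/rho = 15e9 / 3144 = 4770992.3664
Vs = sqrt(4770992.3664) = 2184.26 m/s

2184.26


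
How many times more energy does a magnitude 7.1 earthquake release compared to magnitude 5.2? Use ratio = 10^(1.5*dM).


M2 - M1 = 7.1 - 5.2 = 1.9
1.5 * 1.9 = 2.85
ratio = 10^2.85 = 707.95

707.95


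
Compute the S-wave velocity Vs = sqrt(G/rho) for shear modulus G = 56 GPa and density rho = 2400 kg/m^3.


Convert G to Pa: G = 56e9 Pa
Compute G/rho = 56e9 / 2400 = 23333333.3333
Vs = sqrt(23333333.3333) = 4830.46 m/s

4830.46


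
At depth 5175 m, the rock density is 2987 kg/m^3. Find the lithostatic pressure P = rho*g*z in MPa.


P = rho * g * z / 1e6
= 2987 * 9.81 * 5175 / 1e6
= 151640282.25 / 1e6
= 151.6403 MPa

151.6403


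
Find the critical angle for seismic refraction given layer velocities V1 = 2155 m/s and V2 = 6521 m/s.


V1/V2 = 2155/6521 = 0.330471
theta_c = arcsin(0.330471) = 19.2974 degrees

19.2974


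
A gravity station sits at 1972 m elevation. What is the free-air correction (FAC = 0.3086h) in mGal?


FAC = 0.3086 * h
= 0.3086 * 1972
= 608.5592 mGal

608.5592


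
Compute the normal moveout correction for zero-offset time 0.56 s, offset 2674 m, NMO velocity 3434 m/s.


x/Vnmo = 2674/3434 = 0.778684
(x/Vnmo)^2 = 0.606348
t0^2 = 0.3136
sqrt(0.3136 + 0.606348) = 0.959139
dt = 0.959139 - 0.56 = 0.399139

0.399139


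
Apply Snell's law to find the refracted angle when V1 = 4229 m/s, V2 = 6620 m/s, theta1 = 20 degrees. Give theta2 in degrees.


sin(theta1) = sin(20 deg) = 0.34202
sin(theta2) = V2/V1 * sin(theta1) = 6620/4229 * 0.34202 = 0.535392
theta2 = arcsin(0.535392) = 32.3705 degrees

32.3705


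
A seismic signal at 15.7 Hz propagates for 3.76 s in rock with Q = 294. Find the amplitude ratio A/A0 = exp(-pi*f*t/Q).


pi*f*t/Q = pi*15.7*3.76/294 = 0.630798
A/A0 = exp(-0.630798) = 0.532167

0.532167


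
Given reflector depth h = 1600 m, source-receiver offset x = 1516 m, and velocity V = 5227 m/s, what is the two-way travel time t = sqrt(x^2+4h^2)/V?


x^2 + 4h^2 = 1516^2 + 4*1600^2 = 2298256 + 10240000 = 12538256
sqrt(12538256) = 3540.94
t = 3540.94 / 5227 = 0.6774 s

0.6774


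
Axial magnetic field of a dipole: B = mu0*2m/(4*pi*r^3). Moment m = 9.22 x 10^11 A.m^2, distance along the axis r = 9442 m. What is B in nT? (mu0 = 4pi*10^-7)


m = 9.22 x 10^11 = 922000000000 A.m^2
2m = 1844000000000 A.m^2
r^3 = 9442^3 = 841767178888
B = (4pi*10^-7) * 1844000000000 / (4*pi * 841767178888) * 1e9
= 2317238.741288 / 10577958340910.18 * 1e9
= 219.0629 nT

219.0629


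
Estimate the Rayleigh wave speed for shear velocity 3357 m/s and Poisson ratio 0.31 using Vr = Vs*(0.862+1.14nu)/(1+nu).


Numerator factor = 0.862 + 1.14*0.31 = 1.2154
Denominator = 1 + 0.31 = 1.31
Vr = 3357 * 1.2154 / 1.31 = 3114.58 m/s

3114.58


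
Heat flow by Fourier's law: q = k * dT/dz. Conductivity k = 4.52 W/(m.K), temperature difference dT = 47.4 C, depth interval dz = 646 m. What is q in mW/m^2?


q = k * dT / dz * 1000
= 4.52 * 47.4 / 646 * 1000
= 0.331653 * 1000
= 331.6533 mW/m^2

331.6533


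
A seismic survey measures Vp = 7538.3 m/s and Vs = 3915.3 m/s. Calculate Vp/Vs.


Vp/Vs = 7538.3 / 3915.3
= 1.9253

1.9253


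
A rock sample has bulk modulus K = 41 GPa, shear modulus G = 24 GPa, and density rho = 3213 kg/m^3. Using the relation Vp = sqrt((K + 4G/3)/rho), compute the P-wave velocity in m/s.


First compute the effective modulus:
K + 4G/3 = 41e9 + 4*24e9/3 = 73000000000.0 Pa
Then divide by density:
73000000000.0 / 3213 = 22720199.1908 Pa/(kg/m^3)
Take the square root:
Vp = sqrt(22720199.1908) = 4766.57 m/s

4766.57


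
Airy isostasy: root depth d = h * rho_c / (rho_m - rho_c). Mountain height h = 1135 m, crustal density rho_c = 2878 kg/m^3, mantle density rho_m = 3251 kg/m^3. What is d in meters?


rho_m - rho_c = 3251 - 2878 = 373
d = 1135 * 2878 / 373
= 3266530 / 373
= 8757.45 m

8757.45


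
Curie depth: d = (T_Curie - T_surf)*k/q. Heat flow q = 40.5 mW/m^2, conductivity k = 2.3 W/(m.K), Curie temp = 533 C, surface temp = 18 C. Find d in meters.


T_Curie - T_surf = 533 - 18 = 515 C
Convert q to W/m^2: 40.5 mW/m^2 = 0.0405 W/m^2
d = 515 * 2.3 / 0.0405 = 29246.91 m

29246.91


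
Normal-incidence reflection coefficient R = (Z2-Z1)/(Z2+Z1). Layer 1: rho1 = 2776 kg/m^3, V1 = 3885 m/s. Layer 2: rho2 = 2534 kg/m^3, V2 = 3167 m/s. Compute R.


Z1 = 2776 * 3885 = 10784760
Z2 = 2534 * 3167 = 8025178
R = (8025178 - 10784760) / (8025178 + 10784760) = -2759582 / 18809938 = -0.1467

-0.1467


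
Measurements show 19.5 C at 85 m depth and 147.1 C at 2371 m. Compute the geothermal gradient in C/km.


dT = 147.1 - 19.5 = 127.6 C
dz = 2371 - 85 = 2286 m
gradient = dT/dz * 1000 = 127.6/2286 * 1000 = 55.818 C/km

55.818


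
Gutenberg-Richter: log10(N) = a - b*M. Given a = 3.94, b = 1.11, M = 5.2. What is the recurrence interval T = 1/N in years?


log10(N) = 3.94 - 1.11*5.2 = -1.832
N = 10^-1.832 = 0.014723
T = 1/N = 1/0.014723 = 67.9204 years

67.9204


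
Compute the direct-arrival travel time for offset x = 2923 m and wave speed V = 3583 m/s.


t = x / V
= 2923 / 3583
= 0.8158 s

0.8158


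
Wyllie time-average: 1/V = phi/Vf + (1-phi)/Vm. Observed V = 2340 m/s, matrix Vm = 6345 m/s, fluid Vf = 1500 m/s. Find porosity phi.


1/V - 1/Vm = 1/2340 - 1/6345 = 0.00026975
1/Vf - 1/Vm = 1/1500 - 1/6345 = 0.00050906
phi = 0.00026975 / 0.00050906 = 0.5299

0.5299


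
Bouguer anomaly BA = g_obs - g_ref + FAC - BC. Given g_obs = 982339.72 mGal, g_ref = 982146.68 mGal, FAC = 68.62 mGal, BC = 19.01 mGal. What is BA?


BA = g_obs - g_ref + FAC - BC
= 982339.72 - 982146.68 + 68.62 - 19.01
= 242.65 mGal

242.65


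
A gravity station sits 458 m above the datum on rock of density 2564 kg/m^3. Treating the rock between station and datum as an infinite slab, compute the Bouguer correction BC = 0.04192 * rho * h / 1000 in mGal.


BC = 0.04192 * rho * h / 1000
= 0.04192 * 2564 * 458 / 1000
= 49.2272 mGal

49.2272


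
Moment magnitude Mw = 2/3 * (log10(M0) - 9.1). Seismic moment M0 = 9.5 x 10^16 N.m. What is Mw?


log10(M0) = log10(9.5 x 10^16) = 16.9777
Mw = 2/3 * (16.9777 - 9.1)
= 2/3 * 7.8777
= 5.25

5.25


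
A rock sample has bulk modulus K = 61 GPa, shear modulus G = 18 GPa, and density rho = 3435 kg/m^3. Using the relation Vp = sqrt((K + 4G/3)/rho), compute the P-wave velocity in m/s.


First compute the effective modulus:
K + 4G/3 = 61e9 + 4*18e9/3 = 85000000000.0 Pa
Then divide by density:
85000000000.0 / 3435 = 24745269.2868 Pa/(kg/m^3)
Take the square root:
Vp = sqrt(24745269.2868) = 4974.46 m/s

4974.46


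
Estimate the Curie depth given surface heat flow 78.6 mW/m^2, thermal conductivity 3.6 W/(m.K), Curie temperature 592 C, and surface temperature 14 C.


T_Curie - T_surf = 592 - 14 = 578 C
Convert q to W/m^2: 78.6 mW/m^2 = 0.0786 W/m^2
d = 578 * 3.6 / 0.0786 = 26473.28 m

26473.28


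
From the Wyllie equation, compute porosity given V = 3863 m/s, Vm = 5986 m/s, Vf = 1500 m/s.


1/V - 1/Vm = 1/3863 - 1/5986 = 9.181e-05
1/Vf - 1/Vm = 1/1500 - 1/5986 = 0.00049961
phi = 9.181e-05 / 0.00049961 = 0.1838

0.1838


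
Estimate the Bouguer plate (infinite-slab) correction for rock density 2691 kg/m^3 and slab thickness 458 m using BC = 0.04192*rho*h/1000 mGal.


BC = 0.04192 * rho * h / 1000
= 0.04192 * 2691 * 458 / 1000
= 51.6655 mGal

51.6655


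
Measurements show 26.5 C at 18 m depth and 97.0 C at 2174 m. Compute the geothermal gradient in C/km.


dT = 97.0 - 26.5 = 70.5 C
dz = 2174 - 18 = 2156 m
gradient = dT/dz * 1000 = 70.5/2156 * 1000 = 32.6994 C/km

32.6994


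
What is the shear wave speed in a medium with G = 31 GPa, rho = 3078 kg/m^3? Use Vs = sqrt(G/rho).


Convert G to Pa: G = 31e9 Pa
Compute G/rho = 31e9 / 3078 = 10071474.9838
Vs = sqrt(10071474.9838) = 3173.56 m/s

3173.56


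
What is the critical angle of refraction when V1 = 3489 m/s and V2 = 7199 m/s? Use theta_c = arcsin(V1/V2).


V1/V2 = 3489/7199 = 0.484651
theta_c = arcsin(0.484651) = 28.9896 degrees

28.9896


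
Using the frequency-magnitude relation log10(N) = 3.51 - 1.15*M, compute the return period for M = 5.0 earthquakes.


log10(N) = 3.51 - 1.15*5.0 = -2.24
N = 10^-2.24 = 0.005754
T = 1/N = 1/0.005754 = 173.7801 years

173.7801


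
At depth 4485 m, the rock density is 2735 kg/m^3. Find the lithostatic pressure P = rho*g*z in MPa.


P = rho * g * z / 1e6
= 2735 * 9.81 * 4485 / 1e6
= 120334119.75 / 1e6
= 120.3341 MPa

120.3341


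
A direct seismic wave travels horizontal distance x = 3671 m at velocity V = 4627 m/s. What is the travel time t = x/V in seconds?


t = x / V
= 3671 / 4627
= 0.7934 s

0.7934


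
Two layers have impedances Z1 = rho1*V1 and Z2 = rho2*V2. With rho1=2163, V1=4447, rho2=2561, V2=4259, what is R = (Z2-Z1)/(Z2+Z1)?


Z1 = 2163 * 4447 = 9618861
Z2 = 2561 * 4259 = 10907299
R = (10907299 - 9618861) / (10907299 + 9618861) = 1288438 / 20526160 = 0.0628

0.0628


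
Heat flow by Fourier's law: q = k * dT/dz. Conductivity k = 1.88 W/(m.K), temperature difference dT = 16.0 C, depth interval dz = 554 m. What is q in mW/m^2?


q = k * dT / dz * 1000
= 1.88 * 16.0 / 554 * 1000
= 0.054296 * 1000
= 54.296 mW/m^2

54.296


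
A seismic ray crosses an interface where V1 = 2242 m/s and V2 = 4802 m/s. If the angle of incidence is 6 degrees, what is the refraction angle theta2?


sin(theta1) = sin(6 deg) = 0.104528
sin(theta2) = V2/V1 * sin(theta1) = 4802/2242 * 0.104528 = 0.223883
theta2 = arcsin(0.223883) = 12.9372 degrees

12.9372


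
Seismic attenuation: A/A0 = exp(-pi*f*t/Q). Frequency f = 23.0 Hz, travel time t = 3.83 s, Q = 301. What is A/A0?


pi*f*t/Q = pi*23.0*3.83/301 = 0.919412
A/A0 = exp(-0.919412) = 0.398754

0.398754


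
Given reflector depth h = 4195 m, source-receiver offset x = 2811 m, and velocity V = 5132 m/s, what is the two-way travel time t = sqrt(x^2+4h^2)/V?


x^2 + 4h^2 = 2811^2 + 4*4195^2 = 7901721 + 70392100 = 78293821
sqrt(78293821) = 8848.3796
t = 8848.3796 / 5132 = 1.7242 s

1.7242


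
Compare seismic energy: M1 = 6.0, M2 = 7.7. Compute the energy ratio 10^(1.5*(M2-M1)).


M2 - M1 = 7.7 - 6.0 = 1.7
1.5 * 1.7 = 2.55
ratio = 10^2.55 = 354.81

354.81


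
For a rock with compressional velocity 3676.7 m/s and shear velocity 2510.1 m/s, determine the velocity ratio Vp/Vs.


Vp/Vs = 3676.7 / 2510.1
= 1.4648

1.4648


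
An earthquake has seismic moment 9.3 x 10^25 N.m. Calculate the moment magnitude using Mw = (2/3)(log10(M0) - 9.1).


log10(M0) = log10(9.3 x 10^25) = 25.9685
Mw = 2/3 * (25.9685 - 9.1)
= 2/3 * 16.8685
= 11.25

11.25


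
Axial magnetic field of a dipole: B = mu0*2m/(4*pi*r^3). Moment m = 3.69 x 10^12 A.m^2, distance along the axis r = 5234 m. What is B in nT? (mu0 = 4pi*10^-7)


m = 3.69 x 10^12 = 3690000000000 A.m^2
2m = 7380000000000 A.m^2
r^3 = 5234^3 = 143384152904
B = (4pi*10^-7) * 7380000000000 / (4*pi * 143384152904) * 1e9
= 9273981.513397 / 1801818405617.61 * 1e9
= 5147.0123 nT

5147.0123


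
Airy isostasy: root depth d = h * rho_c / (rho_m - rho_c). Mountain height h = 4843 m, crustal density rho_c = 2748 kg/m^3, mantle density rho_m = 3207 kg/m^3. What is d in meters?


rho_m - rho_c = 3207 - 2748 = 459
d = 4843 * 2748 / 459
= 13308564 / 459
= 28994.69 m

28994.69
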